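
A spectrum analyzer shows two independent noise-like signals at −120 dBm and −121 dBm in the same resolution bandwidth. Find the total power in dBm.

Convert to linear, add, convert back:
P₁ = 1.00×10⁻¹⁵ W, P₂ = 7.94×10⁻¹⁶ W
P_tot = 1.79×10⁻¹⁵ W → 10 log₁₀(P_tot / 10⁻³) = −117.5 dBm

−117.5 dBm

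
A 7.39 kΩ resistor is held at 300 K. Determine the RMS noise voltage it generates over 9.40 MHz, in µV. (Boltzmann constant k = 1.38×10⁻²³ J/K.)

V_n = √(4kTRB)
4kTRB = 4 × 1.38×10⁻²³ × 300 × 7.39×10³ × 9.40×10⁶ = 1.15×10⁻⁹ V²
V_n = √(1.15×10⁻⁹) = 3.39×10⁻⁵ V = 33.9 µV

33.9 µV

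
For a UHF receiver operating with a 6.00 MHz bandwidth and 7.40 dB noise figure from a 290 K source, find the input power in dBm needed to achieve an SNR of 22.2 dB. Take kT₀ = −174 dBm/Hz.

−76.6 dBm

Sensitivity = −174 + 10 log₁₀(B) + NF + SNR_min
= −174 + 67.78 + 7.40 + 22.2
= −76.62 dBm → −76.6 dBm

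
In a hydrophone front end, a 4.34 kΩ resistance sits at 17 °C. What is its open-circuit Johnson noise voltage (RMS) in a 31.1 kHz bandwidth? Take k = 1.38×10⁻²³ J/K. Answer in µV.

T = 17 °C + 273.15 = 290.15 K
V_n = √(4kTRB)
4kTRB = 4 × 1.38×10⁻²³ × 290.15 × 4.34×10³ × 3.11×10⁴ = 2.16×10⁻¹² V²
V_n = √(2.16×10⁻¹²) = 1.47×10⁻⁶ V = 1.47 µV

1.47 µV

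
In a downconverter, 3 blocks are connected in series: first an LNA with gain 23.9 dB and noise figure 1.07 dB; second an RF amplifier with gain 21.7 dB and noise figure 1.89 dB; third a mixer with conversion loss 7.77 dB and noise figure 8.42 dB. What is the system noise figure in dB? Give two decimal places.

1.08 dB

Convert to linear (a loss of L dB is a gain of −L dB): F_i = 10^(NF_i/10), G_i = 10^(G_i,dB/10)
  Stage 1: F_1 = 10^(1.07/10) = 1.279, G_1 = 10^(23.9/10) = 245.5
  Stage 2: F_2 = 10^(1.89/10) = 1.545, G_2 = 10^(21.7/10) = 147.9
  Stage 3: F_3 = 10^(8.42/10) = 6.950, G_3 = 10^(−7.77/10) = 0.1671
Friis cascade:
  F = 1.279 + (1.545 − 1)/245.5 + (6.950 − 1)/3.631×10⁴ = 1.282
NF = 10 log₁₀(1.282) = 1.08 dB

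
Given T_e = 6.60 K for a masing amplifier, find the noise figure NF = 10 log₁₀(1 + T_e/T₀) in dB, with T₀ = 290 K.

0.098 dB

F = 1 + T_e/T₀ = 1 + 6.60/290 = 1.02276
NF = 10 log₁₀(1.02276) = 0.098 dB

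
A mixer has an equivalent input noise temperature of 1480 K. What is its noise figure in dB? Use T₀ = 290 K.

F = 1 + T_e/T₀ = 1 + 1480/290 = 6.10345
NF = 10 log₁₀(6.10345) = 7.86 dB

7.86 dB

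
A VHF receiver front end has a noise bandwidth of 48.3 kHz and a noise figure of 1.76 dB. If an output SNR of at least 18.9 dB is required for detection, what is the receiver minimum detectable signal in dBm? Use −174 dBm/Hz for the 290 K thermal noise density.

−106.5 dBm

Sensitivity = −174 + 10 log₁₀(B) + NF + SNR_min
= −174 + 46.84 + 1.76 + 18.9
= −106.50 dBm → −106.5 dBm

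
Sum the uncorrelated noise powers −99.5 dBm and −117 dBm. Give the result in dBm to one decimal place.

−99.4 dBm

Convert to linear, add, convert back:
P₁ = 1.12×10⁻¹³ W, P₂ = 2.00×10⁻¹⁵ W
P_tot = 1.14×10⁻¹³ W → 10 log₁₀(P_tot / 10⁻³) = −99.4 dBm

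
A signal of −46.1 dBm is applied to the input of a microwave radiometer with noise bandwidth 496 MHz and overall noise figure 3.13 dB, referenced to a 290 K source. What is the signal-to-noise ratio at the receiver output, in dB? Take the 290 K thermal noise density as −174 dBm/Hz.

37.8 dB

Noise floor: N = −174 + 10 log₁₀(B) + NF
10 log₁₀(4.96×10⁸) = 86.95 dB
N = −174 + 86.95 + 3.13 = −83.92 dBm
SNR = P_sig − N = −46.1 − (−83.92) = 37.82 dB → 37.8 dB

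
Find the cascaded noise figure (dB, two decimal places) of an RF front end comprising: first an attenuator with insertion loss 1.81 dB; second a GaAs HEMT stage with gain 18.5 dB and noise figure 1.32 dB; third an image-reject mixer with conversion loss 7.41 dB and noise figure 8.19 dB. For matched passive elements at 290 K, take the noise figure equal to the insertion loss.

Convert to linear (a loss of L dB is a gain of −L dB): F_i = 10^(NF_i/10), G_i = 10^(G_i,dB/10)
  Stage 1: F_1 = 10^(1.81/10) = 1.517, G_1 = 10^(−1.81/10) = 0.6592
  Stage 2: F_2 = 10^(1.32/10) = 1.355, G_2 = 10^(18.5/10) = 70.79
  Stage 3: F_3 = 10^(8.19/10) = 6.592, G_3 = 10^(−7.41/10) = 0.1816
Friis cascade:
  F = 1.517 + (1.355 − 1)/0.6592 + (6.592 − 1)/46.67 = 2.176
NF = 10 log₁₀(2.176) = 3.38 dB

3.38 dB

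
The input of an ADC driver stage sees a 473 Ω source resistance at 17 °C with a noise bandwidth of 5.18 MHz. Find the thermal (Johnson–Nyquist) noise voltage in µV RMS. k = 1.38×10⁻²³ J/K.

T = 17 °C + 273.15 = 290.15 K
V_n = √(4kTRB)
4kTRB = 4 × 1.38×10⁻²³ × 290.15 × 4.73×10² × 5.18×10⁶ = 3.92×10⁻¹¹ V²
V_n = √(3.92×10⁻¹¹) = 6.26×10⁻⁶ V = 6.26 µV

6.26 µV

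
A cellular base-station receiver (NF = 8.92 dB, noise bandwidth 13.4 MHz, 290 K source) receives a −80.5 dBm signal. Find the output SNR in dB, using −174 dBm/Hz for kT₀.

Noise floor: N = −174 + 10 log₁₀(B) + NF
10 log₁₀(1.34×10⁷) = 71.27 dB
N = −174 + 71.27 + 8.92 = −93.81 dBm
SNR = P_sig − N = −80.5 − (−93.81) = 13.31 dB → 13.3 dB

13.3 dB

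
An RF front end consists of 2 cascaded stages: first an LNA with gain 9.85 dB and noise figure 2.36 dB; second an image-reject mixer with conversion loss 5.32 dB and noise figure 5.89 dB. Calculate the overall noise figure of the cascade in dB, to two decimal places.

3.05 dB

Convert to linear (a loss of L dB is a gain of −L dB): F_i = 10^(NF_i/10), G_i = 10^(G_i,dB/10)
  Stage 1: F_1 = 10^(2.36/10) = 1.722, G_1 = 10^(9.85/10) = 9.661
  Stage 2: F_2 = 10^(5.89/10) = 3.882, G_2 = 10^(−5.32/10) = 0.2938
Friis cascade:
  F = 1.722 + (3.882 − 1)/9.661 = 2.020
NF = 10 log₁₀(2.020) = 3.05 dB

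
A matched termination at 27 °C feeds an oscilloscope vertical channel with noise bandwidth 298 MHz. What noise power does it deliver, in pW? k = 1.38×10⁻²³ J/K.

1.23 pW

T = 27 °C + 273.15 = 300.15 K
P_n = kTB = 1.38×10⁻²³ × 300.15 × 2.98×10⁸ = 1.23×10⁻¹² W = 1.23 pW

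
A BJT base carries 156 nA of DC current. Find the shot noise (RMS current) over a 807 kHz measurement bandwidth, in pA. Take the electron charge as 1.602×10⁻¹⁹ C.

201 pA

I_n = √(2qI·B)
2qI·B = 2 × 1.602×10⁻¹⁹ × 1.56×10⁻⁷ × 8.07×10⁵ = 4.03×10⁻²⁰ A²
I_n = √(4.03×10⁻²⁰) = 2.01×10⁻¹⁰ A = 201 pA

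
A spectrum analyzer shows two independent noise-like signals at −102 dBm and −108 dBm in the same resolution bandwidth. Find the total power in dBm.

Convert to linear, add, convert back:
P₁ = 6.31×10⁻¹⁴ W, P₂ = 1.58×10⁻¹⁴ W
P_tot = 7.89×10⁻¹⁴ W → 10 log₁₀(P_tot / 10⁻³) = −101.0 dBm

−101.0 dBm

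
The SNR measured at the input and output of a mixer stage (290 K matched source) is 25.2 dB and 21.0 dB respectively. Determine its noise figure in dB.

NF (dB) = SNR_in(dB) − SNR_out(dB) when the source is at T₀
NF = 25.2 − 21.0 = 4.2 dB

4.2 dB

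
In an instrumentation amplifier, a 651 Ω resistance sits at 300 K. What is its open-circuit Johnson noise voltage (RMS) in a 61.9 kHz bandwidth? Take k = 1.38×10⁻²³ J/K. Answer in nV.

V_n = √(4kTRB)
4kTRB = 4 × 1.38×10⁻²³ × 300 × 6.51×10² × 6.19×10⁴ = 6.67×10⁻¹³ V²
V_n = √(6.67×10⁻¹³) = 8.17×10⁻⁷ V = 817 nV

817 nV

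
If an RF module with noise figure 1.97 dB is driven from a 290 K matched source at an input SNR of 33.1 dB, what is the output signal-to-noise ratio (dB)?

By definition F = SNR_in/SNR_out, so in dB: SNR_out = SNR_in − NF
SNR_out = 33.1 − 1.97 = 31.13 dB

31.13 dB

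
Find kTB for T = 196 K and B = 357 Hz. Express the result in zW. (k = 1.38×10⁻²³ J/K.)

966 zW

P_n = kTB = 1.38×10⁻²³ × 196 × 3.57×10² = 9.66×10⁻¹⁹ W = 966 zW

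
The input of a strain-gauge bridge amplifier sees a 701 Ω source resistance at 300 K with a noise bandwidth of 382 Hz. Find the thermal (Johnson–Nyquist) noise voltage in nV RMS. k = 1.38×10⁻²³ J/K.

66.6 nV

V_n = √(4kTRB)
4kTRB = 4 × 1.38×10⁻²³ × 300 × 7.01×10² × 3.82×10² = 4.43×10⁻¹⁵ V²
V_n = √(4.43×10⁻¹⁵) = 6.66×10⁻⁸ V = 66.6 nV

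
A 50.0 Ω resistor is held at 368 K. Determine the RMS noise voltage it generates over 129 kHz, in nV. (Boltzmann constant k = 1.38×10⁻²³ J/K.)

362 nV

V_n = √(4kTRB)
4kTRB = 4 × 1.38×10⁻²³ × 368 × 5.00×10¹ × 1.29×10⁵ = 1.31×10⁻¹³ V²
V_n = √(1.31×10⁻¹³) = 3.62×10⁻⁷ V = 362 nV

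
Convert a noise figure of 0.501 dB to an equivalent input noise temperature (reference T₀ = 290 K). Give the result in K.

F = 10^(0.501/10) = 1.12228
T_e = (F − 1)·T₀ = (1.12228 − 1) × 290 = 35.5 K

35.5 K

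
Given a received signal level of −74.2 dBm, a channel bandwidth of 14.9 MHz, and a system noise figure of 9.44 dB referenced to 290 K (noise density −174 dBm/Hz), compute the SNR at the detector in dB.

Noise floor: N = −174 + 10 log₁₀(B) + NF
10 log₁₀(1.49×10⁷) = 71.73 dB
N = −174 + 71.73 + 9.44 = −92.83 dBm
SNR = P_sig − N = −74.2 − (−92.83) = 18.63 dB → 18.6 dB

18.6 dB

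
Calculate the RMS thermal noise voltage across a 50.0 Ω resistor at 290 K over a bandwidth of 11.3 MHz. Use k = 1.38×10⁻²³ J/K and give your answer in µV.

V_n = √(4kTRB)
4kTRB = 4 × 1.38×10⁻²³ × 290 × 5.00×10¹ × 1.13×10⁷ = 9.04×10⁻¹² V²
V_n = √(9.04×10⁻¹²) = 3.01×10⁻⁶ V = 3.01 µV

3.01 µV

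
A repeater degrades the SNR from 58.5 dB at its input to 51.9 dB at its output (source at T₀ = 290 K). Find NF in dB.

NF (dB) = SNR_in(dB) − SNR_out(dB) when the source is at T₀
NF = 58.5 − 51.9 = 6.6 dB

6.6 dB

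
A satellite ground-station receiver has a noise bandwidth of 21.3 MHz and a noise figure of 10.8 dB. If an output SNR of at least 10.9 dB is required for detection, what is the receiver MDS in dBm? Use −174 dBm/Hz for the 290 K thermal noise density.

−79.0 dBm

Sensitivity = −174 + 10 log₁₀(B) + NF + SNR_min
= −174 + 73.28 + 10.8 + 10.9
= −79.02 dBm → −79.0 dBm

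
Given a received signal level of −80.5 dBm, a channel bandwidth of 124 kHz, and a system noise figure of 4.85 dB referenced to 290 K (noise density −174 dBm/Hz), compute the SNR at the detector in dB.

37.7 dB

Noise floor: N = −174 + 10 log₁₀(B) + NF
10 log₁₀(1.24×10⁵) = 50.93 dB
N = −174 + 50.93 + 4.85 = −118.22 dBm
SNR = P_sig − N = −80.5 − (−118.22) = 37.72 dB → 37.7 dB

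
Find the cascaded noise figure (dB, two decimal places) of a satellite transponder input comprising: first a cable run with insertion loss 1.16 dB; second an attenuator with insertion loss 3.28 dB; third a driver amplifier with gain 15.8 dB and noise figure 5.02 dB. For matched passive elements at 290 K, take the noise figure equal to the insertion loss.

Convert to linear (a loss of L dB is a gain of −L dB): F_i = 10^(NF_i/10), G_i = 10^(G_i,dB/10)
  Stage 1: F_1 = 10^(1.16/10) = 1.306, G_1 = 10^(−1.16/10) = 0.7656
  Stage 2: F_2 = 10^(3.28/10) = 2.128, G_2 = 10^(−3.28/10) = 0.4699
  Stage 3: F_3 = 10^(5.02/10) = 3.177, G_3 = 10^(15.8/10) = 38.02
Friis cascade:
  F = 1.306 + (2.128 − 1)/0.7656 + (3.177 − 1)/0.3597 = 8.831
NF = 10 log₁₀(8.831) = 9.46 dB

9.46 dB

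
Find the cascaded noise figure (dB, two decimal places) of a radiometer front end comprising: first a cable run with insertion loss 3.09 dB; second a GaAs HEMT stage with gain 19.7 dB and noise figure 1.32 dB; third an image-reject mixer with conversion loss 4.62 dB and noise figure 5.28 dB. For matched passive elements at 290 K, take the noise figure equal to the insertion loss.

Convert to linear (a loss of L dB is a gain of −L dB): F_i = 10^(NF_i/10), G_i = 10^(G_i,dB/10)
  Stage 1: F_1 = 10^(3.09/10) = 2.037, G_1 = 10^(−3.09/10) = 0.4909
  Stage 2: F_2 = 10^(1.32/10) = 1.355, G_2 = 10^(19.7/10) = 93.33
  Stage 3: F_3 = 10^(5.28/10) = 3.373, G_3 = 10^(−4.62/10) = 0.3451
Friis cascade:
  F = 2.037 + (1.355 − 1)/0.4909 + (3.373 − 1)/45.81 = 2.812
NF = 10 log₁₀(2.812) = 4.49 dB

4.49 dB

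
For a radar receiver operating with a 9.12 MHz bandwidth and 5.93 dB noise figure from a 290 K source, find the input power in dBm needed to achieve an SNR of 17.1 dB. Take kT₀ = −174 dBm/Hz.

Sensitivity = −174 + 10 log₁₀(B) + NF + SNR_min
= −174 + 69.6 + 5.93 + 17.1
= −81.37 dBm → −81.4 dBm

−81.4 dBm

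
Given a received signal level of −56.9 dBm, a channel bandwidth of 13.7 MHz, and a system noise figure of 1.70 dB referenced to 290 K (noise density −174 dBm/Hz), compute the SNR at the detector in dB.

Noise floor: N = −174 + 10 log₁₀(B) + NF
10 log₁₀(1.37×10⁷) = 71.37 dB
N = −174 + 71.37 + 1.70 = −100.93 dBm
SNR = P_sig − N = −56.9 − (−100.93) = 44.03 dB → 44.0 dB

44.0 dB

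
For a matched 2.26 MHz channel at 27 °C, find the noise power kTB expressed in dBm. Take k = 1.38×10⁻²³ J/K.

−110.3 dBm

T = 27 °C + 273.15 = 300.15 K
P_n = kTB = 1.38×10⁻²³ × 300.15 × 2.26×10⁶ = 9.36×10⁻¹⁵ W
In dBm: 10 log₁₀(9.36×10⁻¹⁵ / 10⁻³) = −110.3 dBm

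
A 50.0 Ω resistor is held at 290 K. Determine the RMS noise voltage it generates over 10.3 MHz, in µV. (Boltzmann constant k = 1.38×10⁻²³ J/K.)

V_n = √(4kTRB)
4kTRB = 4 × 1.38×10⁻²³ × 290 × 5.00×10¹ × 1.03×10⁷ = 8.24×10⁻¹² V²
V_n = √(8.24×10⁻¹²) = 2.87×10⁻⁶ V = 2.87 µV

2.87 µV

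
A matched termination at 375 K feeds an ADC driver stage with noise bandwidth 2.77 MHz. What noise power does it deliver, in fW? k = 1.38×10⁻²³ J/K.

14.3 fW

P_n = kTB = 1.38×10⁻²³ × 375 × 2.77×10⁶ = 1.43×10⁻¹⁴ W = 14.3 fW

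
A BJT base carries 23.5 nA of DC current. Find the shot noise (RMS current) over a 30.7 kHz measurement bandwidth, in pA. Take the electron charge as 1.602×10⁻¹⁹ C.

15.2 pA

I_n = √(2qI·B)
2qI·B = 2 × 1.602×10⁻¹⁹ × 2.35×10⁻⁸ × 3.07×10⁴ = 2.31×10⁻²² A²
I_n = √(2.31×10⁻²²) = 1.52×10⁻¹¹ A = 15.2 pA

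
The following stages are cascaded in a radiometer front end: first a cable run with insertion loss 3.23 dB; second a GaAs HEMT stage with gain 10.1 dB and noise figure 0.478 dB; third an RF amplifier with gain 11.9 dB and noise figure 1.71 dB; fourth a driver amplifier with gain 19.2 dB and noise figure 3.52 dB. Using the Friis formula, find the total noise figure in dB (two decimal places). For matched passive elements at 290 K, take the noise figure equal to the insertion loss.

3.92 dB

Convert to linear (a loss of L dB is a gain of −L dB): F_i = 10^(NF_i/10), G_i = 10^(G_i,dB/10)
  Stage 1: F_1 = 10^(3.23/10) = 2.104, G_1 = 10^(−3.23/10) = 0.4753
  Stage 2: F_2 = 10^(0.478/10) = 1.116, G_2 = 10^(10.1/10) = 10.23
  Stage 3: F_3 = 10^(1.71/10) = 1.483, G_3 = 10^(11.9/10) = 15.49
  Stage 4: F_4 = 10^(3.52/10) = 2.249, G_4 = 10^(19.2/10) = 83.18
Friis cascade:
  F = 2.104 + (1.116 − 1)/0.4753 + (1.483 − 1)/4.864 + (2.249 − 1)/75.34 = 2.464
NF = 10 log₁₀(2.464) = 3.92 dB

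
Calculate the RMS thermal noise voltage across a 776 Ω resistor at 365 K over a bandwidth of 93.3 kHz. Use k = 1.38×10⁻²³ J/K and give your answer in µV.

1.21 µV

V_n = √(4kTRB)
4kTRB = 4 × 1.38×10⁻²³ × 365 × 7.76×10² × 9.33×10⁴ = 1.46×10⁻¹² V²
V_n = √(1.46×10⁻¹²) = 1.21×10⁻⁶ V = 1.21 µV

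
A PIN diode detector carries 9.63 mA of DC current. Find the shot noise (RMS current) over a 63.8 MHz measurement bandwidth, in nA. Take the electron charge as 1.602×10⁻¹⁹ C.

I_n = √(2qI·B)
2qI·B = 2 × 1.602×10⁻¹⁹ × 9.63×10⁻³ × 6.38×10⁷ = 1.97×10⁻¹³ A²
I_n = √(1.97×10⁻¹³) = 4.44×10⁻⁷ A = 444 nA

444 nA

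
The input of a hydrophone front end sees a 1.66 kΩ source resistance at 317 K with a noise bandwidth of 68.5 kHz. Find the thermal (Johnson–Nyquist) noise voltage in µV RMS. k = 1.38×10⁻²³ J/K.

1.41 µV

V_n = √(4kTRB)
4kTRB = 4 × 1.38×10⁻²³ × 317 × 1.66×10³ × 6.85×10⁴ = 1.99×10⁻¹² V²
V_n = √(1.99×10⁻¹²) = 1.41×10⁻⁶ V = 1.41 µV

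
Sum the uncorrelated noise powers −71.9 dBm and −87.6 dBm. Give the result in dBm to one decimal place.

Convert to linear, add, convert back:
P₁ = 6.46×10⁻¹¹ W, P₂ = 1.74×10⁻¹² W
P_tot = 6.63×10⁻¹¹ W → 10 log₁₀(P_tot / 10⁻³) = −71.8 dBm

−71.8 dBm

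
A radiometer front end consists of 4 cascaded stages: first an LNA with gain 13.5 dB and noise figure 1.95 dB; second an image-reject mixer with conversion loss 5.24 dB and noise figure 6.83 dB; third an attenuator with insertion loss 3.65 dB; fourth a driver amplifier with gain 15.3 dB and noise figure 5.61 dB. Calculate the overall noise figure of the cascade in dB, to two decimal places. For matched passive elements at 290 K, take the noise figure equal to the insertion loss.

4.54 dB

Convert to linear (a loss of L dB is a gain of −L dB): F_i = 10^(NF_i/10), G_i = 10^(G_i,dB/10)
  Stage 1: F_1 = 10^(1.95/10) = 1.567, G_1 = 10^(13.5/10) = 22.39
  Stage 2: F_2 = 10^(6.83/10) = 4.819, G_2 = 10^(−5.24/10) = 0.2992
  Stage 3: F_3 = 10^(3.65/10) = 2.317, G_3 = 10^(−3.65/10) = 0.4315
  Stage 4: F_4 = 10^(5.61/10) = 3.639, G_4 = 10^(15.3/10) = 33.88
Friis cascade:
  F = 1.567 + (4.819 − 1)/22.39 + (2.317 − 1)/6.699 + (3.639 − 1)/2.891 = 2.847
NF = 10 log₁₀(2.847) = 4.54 dB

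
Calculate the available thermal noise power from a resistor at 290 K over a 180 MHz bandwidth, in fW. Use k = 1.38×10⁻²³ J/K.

P_n = kTB = 1.38×10⁻²³ × 290 × 1.80×10⁸ = 7.20×10⁻¹³ W = 720 fW

720 fW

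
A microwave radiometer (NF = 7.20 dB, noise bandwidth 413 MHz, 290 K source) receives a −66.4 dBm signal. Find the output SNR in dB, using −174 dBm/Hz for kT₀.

Noise floor: N = −174 + 10 log₁₀(B) + NF
10 log₁₀(4.13×10⁸) = 86.16 dB
N = −174 + 86.16 + 7.20 = −80.64 dBm
SNR = P_sig − N = −66.4 − (−80.64) = 14.24 dB → 14.2 dB

14.2 dB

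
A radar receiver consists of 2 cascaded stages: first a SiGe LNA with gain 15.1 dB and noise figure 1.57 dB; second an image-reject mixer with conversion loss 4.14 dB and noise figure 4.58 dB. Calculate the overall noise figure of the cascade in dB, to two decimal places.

1.74 dB

Convert to linear (a loss of L dB is a gain of −L dB): F_i = 10^(NF_i/10), G_i = 10^(G_i,dB/10)
  Stage 1: F_1 = 10^(1.57/10) = 1.435, G_1 = 10^(15.1/10) = 32.36
  Stage 2: F_2 = 10^(4.58/10) = 2.871, G_2 = 10^(−4.14/10) = 0.3855
Friis cascade:
  F = 1.435 + (2.871 − 1)/32.36 = 1.493
NF = 10 log₁₀(1.493) = 1.74 dB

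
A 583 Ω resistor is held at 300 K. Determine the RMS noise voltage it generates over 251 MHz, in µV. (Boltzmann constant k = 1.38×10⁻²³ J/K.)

V_n = √(4kTRB)
4kTRB = 4 × 1.38×10⁻²³ × 300 × 5.83×10² × 2.51×10⁸ = 2.42×10⁻⁹ V²
V_n = √(2.42×10⁻⁹) = 4.92×10⁻⁵ V = 49.2 µV

49.2 µV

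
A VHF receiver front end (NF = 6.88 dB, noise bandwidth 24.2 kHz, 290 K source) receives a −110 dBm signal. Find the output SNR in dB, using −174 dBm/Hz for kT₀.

Noise floor: N = −174 + 10 log₁₀(B) + NF
10 log₁₀(2.42×10⁴) = 43.84 dB
N = −174 + 43.84 + 6.88 = −123.28 dBm
SNR = P_sig − N = −110 − (−123.28) = 13.28 dB → 13.3 dB

13.3 dB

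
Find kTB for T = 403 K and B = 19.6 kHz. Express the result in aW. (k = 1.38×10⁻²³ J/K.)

P_n = kTB = 1.38×10⁻²³ × 403 × 1.96×10⁴ = 1.09×10⁻¹⁶ W = 109 aW

109 aW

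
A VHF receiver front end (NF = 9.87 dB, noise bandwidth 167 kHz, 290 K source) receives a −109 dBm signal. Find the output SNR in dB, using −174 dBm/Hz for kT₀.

2.9 dB

Noise floor: N = −174 + 10 log₁₀(B) + NF
10 log₁₀(1.67×10⁵) = 52.23 dB
N = −174 + 52.23 + 9.87 = −111.90 dBm
SNR = P_sig − N = −109 − (−111.90) = 2.90 dB → 2.9 dB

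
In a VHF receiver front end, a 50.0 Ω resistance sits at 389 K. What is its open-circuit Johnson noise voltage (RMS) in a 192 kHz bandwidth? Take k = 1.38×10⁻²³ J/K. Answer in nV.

454 nV

V_n = √(4kTRB)
4kTRB = 4 × 1.38×10⁻²³ × 389 × 5.00×10¹ × 1.92×10⁵ = 2.06×10⁻¹³ V²
V_n = √(2.06×10⁻¹³) = 4.54×10⁻⁷ V = 454 nV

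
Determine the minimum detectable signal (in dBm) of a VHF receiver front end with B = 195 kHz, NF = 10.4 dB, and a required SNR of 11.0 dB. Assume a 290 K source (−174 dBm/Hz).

Sensitivity = −174 + 10 log₁₀(B) + NF + SNR_min
= −174 + 52.9 + 10.4 + 11.0
= −99.7 dBm → −99.7 dBm

−99.7 dBm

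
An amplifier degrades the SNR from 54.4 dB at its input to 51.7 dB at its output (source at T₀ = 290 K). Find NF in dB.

2.7 dB

NF (dB) = SNR_in(dB) − SNR_out(dB) when the source is at T₀
NF = 54.4 − 51.7 = 2.7 dB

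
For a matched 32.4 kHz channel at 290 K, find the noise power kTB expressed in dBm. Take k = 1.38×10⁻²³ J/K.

P_n = kTB = 1.38×10⁻²³ × 290 × 3.24×10⁴ = 1.30×10⁻¹⁶ W
In dBm: 10 log₁₀(1.30×10⁻¹⁶ / 10⁻³) = −128.9 dBm

−128.9 dBm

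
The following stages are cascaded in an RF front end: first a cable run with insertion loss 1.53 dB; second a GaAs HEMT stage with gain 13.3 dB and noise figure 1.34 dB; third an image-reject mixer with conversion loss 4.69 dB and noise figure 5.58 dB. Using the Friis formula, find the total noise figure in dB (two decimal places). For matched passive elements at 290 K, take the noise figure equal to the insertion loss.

Convert to linear (a loss of L dB is a gain of −L dB): F_i = 10^(NF_i/10), G_i = 10^(G_i,dB/10)
  Stage 1: F_1 = 10^(1.53/10) = 1.422, G_1 = 10^(−1.53/10) = 0.7031
  Stage 2: F_2 = 10^(1.34/10) = 1.361, G_2 = 10^(13.3/10) = 21.38
  Stage 3: F_3 = 10^(5.58/10) = 3.614, G_3 = 10^(−4.69/10) = 0.3396
Friis cascade:
  F = 1.422 + (1.361 − 1)/0.7031 + (3.614 − 1)/15.03 = 2.110
NF = 10 log₁₀(2.110) = 3.24 dB

3.24 dB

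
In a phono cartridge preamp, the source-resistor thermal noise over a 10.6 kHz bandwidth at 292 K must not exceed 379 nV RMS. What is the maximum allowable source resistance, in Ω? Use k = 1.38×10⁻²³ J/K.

Johnson–Nyquist: V_n = √(4kTRB) ⇒ R = V_n² / (4kTB)
4kTB = 4 × 1.38×10⁻²³ × 292 × 1.06×10⁴ = 1.71×10⁻¹⁶
R = (3.79×10⁻⁷)² / 1.71×10⁻¹⁶ = 8.41×10² Ω = 841 Ω

841 Ω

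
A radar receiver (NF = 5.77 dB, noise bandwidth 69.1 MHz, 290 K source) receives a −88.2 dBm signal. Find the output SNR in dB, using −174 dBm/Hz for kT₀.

1.6 dB

Noise floor: N = −174 + 10 log₁₀(B) + NF
10 log₁₀(6.91×10⁷) = 78.39 dB
N = −174 + 78.39 + 5.77 = −89.84 dBm
SNR = P_sig − N = −88.2 − (−89.84) = 1.64 dB → 1.6 dB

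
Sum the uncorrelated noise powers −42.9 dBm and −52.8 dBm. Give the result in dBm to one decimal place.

−42.5 dBm

Convert to linear, add, convert back:
P₁ = 5.13×10⁻⁸ W, P₂ = 5.25×10⁻⁹ W
P_tot = 5.65×10⁻⁸ W → 10 log₁₀(P_tot / 10⁻³) = −42.5 dBm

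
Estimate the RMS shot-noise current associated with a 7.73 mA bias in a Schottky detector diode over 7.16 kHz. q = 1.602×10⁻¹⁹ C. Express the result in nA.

4.21 nA

I_n = √(2qI·B)
2qI·B = 2 × 1.602×10⁻¹⁹ × 7.73×10⁻³ × 7.16×10³ = 1.77×10⁻¹⁷ A²
I_n = √(1.77×10⁻¹⁷) = 4.21×10⁻⁹ A = 4.21 nA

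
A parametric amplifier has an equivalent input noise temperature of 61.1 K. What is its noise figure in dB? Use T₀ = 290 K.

F = 1 + T_e/T₀ = 1 + 61.1/290 = 1.21069
NF = 10 log₁₀(1.21069) = 0.830 dB

0.830 dB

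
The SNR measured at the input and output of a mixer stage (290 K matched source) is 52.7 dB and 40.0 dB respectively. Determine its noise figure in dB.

NF (dB) = SNR_in(dB) − SNR_out(dB) when the source is at T₀
NF = 52.7 − 40.0 = 12.7 dB

12.7 dB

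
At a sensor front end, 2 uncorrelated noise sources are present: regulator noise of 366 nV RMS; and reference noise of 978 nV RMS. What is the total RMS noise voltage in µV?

Uncorrelated sources add in power (mean-square): V_tot = √(ΣV_i²)
V_tot = √[(3.66×10⁻⁷)² + (9.78×10⁻⁷)²] = 1.04×10⁻⁶ V = 1.04 µV

1.04 µV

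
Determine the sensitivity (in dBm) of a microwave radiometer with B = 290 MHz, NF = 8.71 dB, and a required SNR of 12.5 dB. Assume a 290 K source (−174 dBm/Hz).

Sensitivity = −174 + 10 log₁₀(B) + NF + SNR_min
= −174 + 84.62 + 8.71 + 12.5
= −68.17 dBm → −68.2 dBm

−68.2 dBm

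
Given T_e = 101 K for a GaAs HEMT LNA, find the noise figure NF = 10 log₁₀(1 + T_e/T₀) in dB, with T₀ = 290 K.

1.30 dB

F = 1 + T_e/T₀ = 1 + 101/290 = 1.34828
NF = 10 log₁₀(1.34828) = 1.30 dB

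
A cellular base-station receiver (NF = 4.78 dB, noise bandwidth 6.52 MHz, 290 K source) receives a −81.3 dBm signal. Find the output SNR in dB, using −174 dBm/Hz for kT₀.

Noise floor: N = −174 + 10 log₁₀(B) + NF
10 log₁₀(6.52×10⁶) = 68.14 dB
N = −174 + 68.14 + 4.78 = −101.08 dBm
SNR = P_sig − N = −81.3 − (−101.08) = 19.78 dB → 19.8 dB

19.8 dB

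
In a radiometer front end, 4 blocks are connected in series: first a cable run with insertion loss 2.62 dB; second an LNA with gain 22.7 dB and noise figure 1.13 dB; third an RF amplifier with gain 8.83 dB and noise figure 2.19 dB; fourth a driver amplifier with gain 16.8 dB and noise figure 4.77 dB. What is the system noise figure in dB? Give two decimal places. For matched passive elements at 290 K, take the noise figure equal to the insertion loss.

Convert to linear (a loss of L dB is a gain of −L dB): F_i = 10^(NF_i/10), G_i = 10^(G_i,dB/10)
  Stage 1: F_1 = 10^(2.62/10) = 1.828, G_1 = 10^(−2.62/10) = 0.5470
  Stage 2: F_2 = 10^(1.13/10) = 1.297, G_2 = 10^(22.7/10) = 186.2
  Stage 3: F_3 = 10^(2.19/10) = 1.656, G_3 = 10^(8.83/10) = 7.638
  Stage 4: F_4 = 10^(4.77/10) = 2.999, G_4 = 10^(16.8/10) = 47.86
Friis cascade:
  F = 1.828 + (1.297 − 1)/0.5470 + (1.656 − 1)/101.9 + (2.999 − 1)/778.0 = 2.380
NF = 10 log₁₀(2.380) = 3.77 dB

3.77 dB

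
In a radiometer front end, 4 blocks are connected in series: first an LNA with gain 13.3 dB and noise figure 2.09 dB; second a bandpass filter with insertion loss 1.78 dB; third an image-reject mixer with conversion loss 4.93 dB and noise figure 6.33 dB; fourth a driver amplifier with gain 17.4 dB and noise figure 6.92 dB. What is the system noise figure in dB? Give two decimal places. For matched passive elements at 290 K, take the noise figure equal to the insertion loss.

4.37 dB

Convert to linear (a loss of L dB is a gain of −L dB): F_i = 10^(NF_i/10), G_i = 10^(G_i,dB/10)
  Stage 1: F_1 = 10^(2.09/10) = 1.618, G_1 = 10^(13.3/10) = 21.38
  Stage 2: F_2 = 10^(1.78/10) = 1.507, G_2 = 10^(−1.78/10) = 0.6637
  Stage 3: F_3 = 10^(6.33/10) = 4.295, G_3 = 10^(−4.93/10) = 0.3214
  Stage 4: F_4 = 10^(6.92/10) = 4.920, G_4 = 10^(17.4/10) = 54.95
Friis cascade:
  F = 1.618 + (1.507 − 1)/21.38 + (4.295 − 1)/14.19 + (4.920 − 1)/4.560 = 2.734
NF = 10 log₁₀(2.734) = 4.37 dB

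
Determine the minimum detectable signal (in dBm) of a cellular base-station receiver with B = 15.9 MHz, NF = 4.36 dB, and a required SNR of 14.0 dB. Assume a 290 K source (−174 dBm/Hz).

−83.6 dBm

Sensitivity = −174 + 10 log₁₀(B) + NF + SNR_min
= −174 + 72.01 + 4.36 + 14.0
= −83.63 dBm → −83.6 dBm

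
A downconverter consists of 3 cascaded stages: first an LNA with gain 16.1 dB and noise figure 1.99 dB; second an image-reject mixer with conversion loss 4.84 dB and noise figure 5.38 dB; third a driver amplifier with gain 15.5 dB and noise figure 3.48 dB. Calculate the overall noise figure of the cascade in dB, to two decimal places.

Convert to linear (a loss of L dB is a gain of −L dB): F_i = 10^(NF_i/10), G_i = 10^(G_i,dB/10)
  Stage 1: F_1 = 10^(1.99/10) = 1.581, G_1 = 10^(16.1/10) = 40.74
  Stage 2: F_2 = 10^(5.38/10) = 3.451, G_2 = 10^(−4.84/10) = 0.3281
  Stage 3: F_3 = 10^(3.48/10) = 2.228, G_3 = 10^(15.5/10) = 35.48
Friis cascade:
  F = 1.581 + (3.451 − 1)/40.74 + (2.228 − 1)/13.37 = 1.733
NF = 10 log₁₀(1.733) = 2.39 dB

2.39 dB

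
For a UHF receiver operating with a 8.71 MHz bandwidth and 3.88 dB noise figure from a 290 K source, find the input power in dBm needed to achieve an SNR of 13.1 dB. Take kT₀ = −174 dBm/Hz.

Sensitivity = −174 + 10 log₁₀(B) + NF + SNR_min
= −174 + 69.4 + 3.88 + 13.1
= −87.62 dBm → −87.6 dBm

−87.6 dBm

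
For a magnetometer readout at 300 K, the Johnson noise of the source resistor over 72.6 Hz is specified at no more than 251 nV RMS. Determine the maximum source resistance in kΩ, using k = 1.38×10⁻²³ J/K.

52.4 kΩ

Johnson–Nyquist: V_n = √(4kTRB) ⇒ R = V_n² / (4kTB)
4kTB = 4 × 1.38×10⁻²³ × 300 × 7.26×10¹ = 1.20×10⁻¹⁸
R = (2.51×10⁻⁷)² / 1.20×10⁻¹⁸ = 5.24×10⁴ Ω = 52.4 kΩ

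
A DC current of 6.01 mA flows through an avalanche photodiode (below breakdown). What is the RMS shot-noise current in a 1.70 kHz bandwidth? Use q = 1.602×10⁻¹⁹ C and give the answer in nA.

1.81 nA

I_n = √(2qI·B)
2qI·B = 2 × 1.602×10⁻¹⁹ × 6.01×10⁻³ × 1.70×10³ = 3.27×10⁻¹⁸ A²
I_n = √(3.27×10⁻¹⁸) = 1.81×10⁻⁹ A = 1.81 nA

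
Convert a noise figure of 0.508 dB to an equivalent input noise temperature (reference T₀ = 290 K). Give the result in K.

36.0 K

F = 10^(0.508/10) = 1.12409
T_e = (F − 1)·T₀ = (1.12409 − 1) × 290 = 36.0 K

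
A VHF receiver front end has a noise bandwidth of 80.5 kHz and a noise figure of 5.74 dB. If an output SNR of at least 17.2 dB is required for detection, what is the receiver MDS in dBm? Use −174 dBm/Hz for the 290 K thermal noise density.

−102.0 dBm

Sensitivity = −174 + 10 log₁₀(B) + NF + SNR_min
= −174 + 49.06 + 5.74 + 17.2
= −102.00 dBm → −102.0 dBm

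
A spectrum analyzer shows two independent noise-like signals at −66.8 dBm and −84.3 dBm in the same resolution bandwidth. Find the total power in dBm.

−66.7 dBm

Convert to linear, add, convert back:
P₁ = 2.09×10⁻¹⁰ W, P₂ = 3.72×10⁻¹² W
P_tot = 2.13×10⁻¹⁰ W → 10 log₁₀(P_tot / 10⁻³) = −66.7 dBm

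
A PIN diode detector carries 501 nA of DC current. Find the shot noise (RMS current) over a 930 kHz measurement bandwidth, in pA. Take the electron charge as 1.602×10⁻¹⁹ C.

386 pA

I_n = √(2qI·B)
2qI·B = 2 × 1.602×10⁻¹⁹ × 5.01×10⁻⁷ × 9.30×10⁵ = 1.49×10⁻¹⁹ A²
I_n = √(1.49×10⁻¹⁹) = 3.86×10⁻¹⁰ A = 386 pA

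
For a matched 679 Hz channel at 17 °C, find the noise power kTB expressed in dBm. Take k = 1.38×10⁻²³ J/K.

−145.7 dBm

T = 17 °C + 273.15 = 290.15 K
P_n = kTB = 1.38×10⁻²³ × 290.15 × 6.79×10² = 2.72×10⁻¹⁸ W
In dBm: 10 log₁₀(2.72×10⁻¹⁸ / 10⁻³) = −145.7 dBm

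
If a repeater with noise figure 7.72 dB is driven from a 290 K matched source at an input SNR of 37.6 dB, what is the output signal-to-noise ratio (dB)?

29.88 dB

By definition F = SNR_in/SNR_out, so in dB: SNR_out = SNR_in − NF
SNR_out = 37.6 − 7.72 = 29.88 dB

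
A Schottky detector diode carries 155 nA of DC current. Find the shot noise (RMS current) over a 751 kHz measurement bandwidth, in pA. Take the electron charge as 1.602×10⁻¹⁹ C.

193 pA

I_n = √(2qI·B)
2qI·B = 2 × 1.602×10⁻¹⁹ × 1.55×10⁻⁷ × 7.51×10⁵ = 3.73×10⁻²⁰ A²
I_n = √(3.73×10⁻²⁰) = 1.93×10⁻¹⁰ A = 193 pA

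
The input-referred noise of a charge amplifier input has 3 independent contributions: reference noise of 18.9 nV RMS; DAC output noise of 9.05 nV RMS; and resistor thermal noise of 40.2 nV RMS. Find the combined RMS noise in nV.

45.3 nV

Uncorrelated sources add in power (mean-square): V_tot = √(ΣV_i²)
V_tot = √[(1.89×10⁻⁸)² + (9.05×10⁻⁹)² + (4.02×10⁻⁸)²] = 4.53×10⁻⁸ V = 45.3 nV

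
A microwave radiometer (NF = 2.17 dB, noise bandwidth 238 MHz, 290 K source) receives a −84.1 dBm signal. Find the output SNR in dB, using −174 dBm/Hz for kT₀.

Noise floor: N = −174 + 10 log₁₀(B) + NF
10 log₁₀(2.38×10⁸) = 83.77 dB
N = −174 + 83.77 + 2.17 = −88.06 dBm
SNR = P_sig − N = −84.1 − (−88.06) = 3.96 dB → 4.0 dB

4.0 dB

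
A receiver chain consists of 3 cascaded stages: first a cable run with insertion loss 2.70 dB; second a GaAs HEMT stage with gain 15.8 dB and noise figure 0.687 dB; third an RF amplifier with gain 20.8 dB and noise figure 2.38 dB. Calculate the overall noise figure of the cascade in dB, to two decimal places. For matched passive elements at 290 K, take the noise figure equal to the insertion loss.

3.46 dB

Convert to linear (a loss of L dB is a gain of −L dB): F_i = 10^(NF_i/10), G_i = 10^(G_i,dB/10)
  Stage 1: F_1 = 10^(2.70/10) = 1.862, G_1 = 10^(−2.70/10) = 0.5370
  Stage 2: F_2 = 10^(0.687/10) = 1.171, G_2 = 10^(15.8/10) = 38.02
  Stage 3: F_3 = 10^(2.38/10) = 1.730, G_3 = 10^(20.8/10) = 120.2
Friis cascade:
  F = 1.862 + (1.171 − 1)/0.5370 + (1.730 − 1)/20.42 = 2.217
NF = 10 log₁₀(2.217) = 3.46 dB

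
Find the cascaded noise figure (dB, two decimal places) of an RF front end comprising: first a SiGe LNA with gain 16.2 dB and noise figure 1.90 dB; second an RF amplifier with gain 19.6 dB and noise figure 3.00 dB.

Convert to linear (a loss of L dB is a gain of −L dB): F_i = 10^(NF_i/10), G_i = 10^(G_i,dB/10)
  Stage 1: F_1 = 10^(1.90/10) = 1.549, G_1 = 10^(16.2/10) = 41.69
  Stage 2: F_2 = 10^(3.00/10) = 1.995, G_2 = 10^(19.6/10) = 91.20
Friis cascade:
  F = 1.549 + (1.995 − 1)/41.69 = 1.573
NF = 10 log₁₀(1.573) = 1.97 dB

1.97 dB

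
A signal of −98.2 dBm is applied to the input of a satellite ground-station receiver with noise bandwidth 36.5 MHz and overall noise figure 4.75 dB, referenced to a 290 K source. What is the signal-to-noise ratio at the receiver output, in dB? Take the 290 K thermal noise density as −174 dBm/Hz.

Noise floor: N = −174 + 10 log₁₀(B) + NF
10 log₁₀(3.65×10⁷) = 75.62 dB
N = −174 + 75.62 + 4.75 = −93.63 dBm
SNR = P_sig − N = −98.2 − (−93.63) = −4.57 dB → −4.6 dB

−4.6 dB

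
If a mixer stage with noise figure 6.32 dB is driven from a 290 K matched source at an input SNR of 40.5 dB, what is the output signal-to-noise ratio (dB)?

34.18 dB

By definition F = SNR_in/SNR_out, so in dB: SNR_out = SNR_in − NF
SNR_out = 40.5 − 6.32 = 34.18 dB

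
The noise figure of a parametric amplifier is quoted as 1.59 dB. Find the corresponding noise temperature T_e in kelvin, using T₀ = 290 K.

F = 10^(1.59/10) = 1.44212
T_e = (F − 1)·T₀ = (1.44212 − 1) × 290 = 128 K

128 K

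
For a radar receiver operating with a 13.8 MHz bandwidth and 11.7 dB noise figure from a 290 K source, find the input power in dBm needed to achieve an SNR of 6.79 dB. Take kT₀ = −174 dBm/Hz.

Sensitivity = −174 + 10 log₁₀(B) + NF + SNR_min
= −174 + 71.4 + 11.7 + 6.79
= −84.11 dBm → −84.1 dBm

−84.1 dBm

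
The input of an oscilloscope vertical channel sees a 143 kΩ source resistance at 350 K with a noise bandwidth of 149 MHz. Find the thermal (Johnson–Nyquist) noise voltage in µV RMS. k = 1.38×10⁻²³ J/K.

V_n = √(4kTRB)
4kTRB = 4 × 1.38×10⁻²³ × 350 × 1.43×10⁵ × 1.49×10⁸ = 4.12×10⁻⁷ V²
V_n = √(4.12×10⁻⁷) = 6.42×10⁻⁴ V = 642 µV

642 µV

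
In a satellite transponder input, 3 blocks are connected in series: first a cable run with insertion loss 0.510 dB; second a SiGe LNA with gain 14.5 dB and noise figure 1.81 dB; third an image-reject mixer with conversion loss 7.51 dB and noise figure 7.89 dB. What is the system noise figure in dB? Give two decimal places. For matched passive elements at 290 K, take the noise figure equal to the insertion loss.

Convert to linear (a loss of L dB is a gain of −L dB): F_i = 10^(NF_i/10), G_i = 10^(G_i,dB/10)
  Stage 1: F_1 = 10^(0.510/10) = 1.125, G_1 = 10^(−0.510/10) = 0.8892
  Stage 2: F_2 = 10^(1.81/10) = 1.517, G_2 = 10^(14.5/10) = 28.18
  Stage 3: F_3 = 10^(7.89/10) = 6.152, G_3 = 10^(−7.51/10) = 0.1774
Friis cascade:
  F = 1.125 + (1.517 − 1)/0.8892 + (6.152 − 1)/25.06 = 1.912
NF = 10 log₁₀(1.912) = 2.81 dB

2.81 dB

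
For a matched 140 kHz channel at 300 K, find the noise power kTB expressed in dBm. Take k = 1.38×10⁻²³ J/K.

P_n = kTB = 1.38×10⁻²³ × 300 × 1.40×10⁵ = 5.80×10⁻¹⁶ W
In dBm: 10 log₁₀(5.80×10⁻¹⁶ / 10⁻³) = −122.4 dBm

−122.4 dBm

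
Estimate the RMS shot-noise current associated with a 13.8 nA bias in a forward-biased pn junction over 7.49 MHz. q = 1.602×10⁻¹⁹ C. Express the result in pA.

182 pA

I_n = √(2qI·B)
2qI·B = 2 × 1.602×10⁻¹⁹ × 1.38×10⁻⁸ × 7.49×10⁶ = 3.31×10⁻²⁰ A²
I_n = √(3.31×10⁻²⁰) = 1.82×10⁻¹⁰ A = 182 pA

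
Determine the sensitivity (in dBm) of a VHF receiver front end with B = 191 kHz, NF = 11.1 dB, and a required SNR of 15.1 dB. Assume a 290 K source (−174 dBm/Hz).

−95.0 dBm

Sensitivity = −174 + 10 log₁₀(B) + NF + SNR_min
= −174 + 52.81 + 11.1 + 15.1
= −94.99 dBm → −95.0 dBm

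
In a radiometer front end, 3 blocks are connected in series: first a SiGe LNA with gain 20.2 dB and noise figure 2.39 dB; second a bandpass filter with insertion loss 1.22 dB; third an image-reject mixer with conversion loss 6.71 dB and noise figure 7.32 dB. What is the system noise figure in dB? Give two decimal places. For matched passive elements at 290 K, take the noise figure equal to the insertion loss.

Convert to linear (a loss of L dB is a gain of −L dB): F_i = 10^(NF_i/10), G_i = 10^(G_i,dB/10)
  Stage 1: F_1 = 10^(2.39/10) = 1.734, G_1 = 10^(20.2/10) = 104.7
  Stage 2: F_2 = 10^(1.22/10) = 1.324, G_2 = 10^(−1.22/10) = 0.7551
  Stage 3: F_3 = 10^(7.32/10) = 5.395, G_3 = 10^(−6.71/10) = 0.2133
Friis cascade:
  F = 1.734 + (1.324 − 1)/104.7 + (5.395 − 1)/79.07 = 1.792
NF = 10 log₁₀(1.792) = 2.53 dB

2.53 dB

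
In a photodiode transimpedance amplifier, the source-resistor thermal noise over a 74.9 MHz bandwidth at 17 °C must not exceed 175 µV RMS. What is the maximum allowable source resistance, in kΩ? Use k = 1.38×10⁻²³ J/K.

T = 17 °C + 273.15 = 290.15 K
Johnson–Nyquist: V_n = √(4kTRB) ⇒ R = V_n² / (4kTB)
4kTB = 4 × 1.38×10⁻²³ × 290.15 × 7.49×10⁷ = 1.20×10⁻¹²
R = (1.75×10⁻⁴)² / 1.20×10⁻¹² = 2.55×10⁴ Ω = 25.5 kΩ

25.5 kΩ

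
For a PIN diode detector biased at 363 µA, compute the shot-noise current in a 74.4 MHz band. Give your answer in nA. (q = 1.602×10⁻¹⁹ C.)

I_n = √(2qI·B)
2qI·B = 2 × 1.602×10⁻¹⁹ × 3.63×10⁻⁴ × 7.44×10⁷ = 8.65×10⁻¹⁵ A²
I_n = √(8.65×10⁻¹⁵) = 9.30×10⁻⁸ A = 93.0 nA

93.0 nA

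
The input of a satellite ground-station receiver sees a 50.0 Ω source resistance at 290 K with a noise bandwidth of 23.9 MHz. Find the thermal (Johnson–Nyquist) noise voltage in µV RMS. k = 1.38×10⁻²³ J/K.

4.37 µV

V_n = √(4kTRB)
4kTRB = 4 × 1.38×10⁻²³ × 290 × 5.00×10¹ × 2.39×10⁷ = 1.91×10⁻¹¹ V²
V_n = √(1.91×10⁻¹¹) = 4.37×10⁻⁶ V = 4.37 µV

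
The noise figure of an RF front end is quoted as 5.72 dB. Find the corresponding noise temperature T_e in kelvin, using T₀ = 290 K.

792 K

F = 10^(5.72/10) = 3.7325
T_e = (F − 1)·T₀ = (3.7325 − 1) × 290 = 792 K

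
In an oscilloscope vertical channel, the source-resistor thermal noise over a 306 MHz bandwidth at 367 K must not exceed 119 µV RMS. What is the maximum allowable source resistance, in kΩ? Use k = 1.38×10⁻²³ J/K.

Johnson–Nyquist: V_n = √(4kTRB) ⇒ R = V_n² / (4kTB)
4kTB = 4 × 1.38×10⁻²³ × 367 × 3.06×10⁸ = 6.20×10⁻¹²
R = (1.19×10⁻⁴)² / 6.20×10⁻¹² = 2.28×10³ Ω = 2.28 kΩ

2.28 kΩ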